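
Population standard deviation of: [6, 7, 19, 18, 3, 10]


Mean = 63/6 = 21/2
  (6-21/2)²=81/4
  (7-21/2)²=49/4
  (19-21/2)²=289/4
  (18-21/2)²=225/4
  (3-21/2)²=225/4
  (10-21/2)²=1/4
Σ(x-μ)² = 435/2
σ² = (435/2)/6 = 145/4

σ = √(145/4) ≈ 6.0208


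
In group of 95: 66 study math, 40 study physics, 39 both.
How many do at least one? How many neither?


|A∪B| = 66+40-39 = 67
Neither = 95-67 = 28

At least one: 67; Neither: 28


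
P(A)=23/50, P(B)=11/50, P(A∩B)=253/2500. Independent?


P(A)×P(B) = 253/2500
P(A∩B) = 253/2500
Equal ✓ → Independent

Yes, independent


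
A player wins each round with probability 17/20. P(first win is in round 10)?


Geometric: P(X=10) = (1-p)^(k-1)×p = (3/20)^9×17/20 = 334611/10240000000000

P(X=10) = 334611/10240000000000 ≈ 0.00%


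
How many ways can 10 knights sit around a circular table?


Circular arrangements of 10 distinct objects: fix one position to break rotational symmetry.
(n-1)! = 9! = 362880

362880


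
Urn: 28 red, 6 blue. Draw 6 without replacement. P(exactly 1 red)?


Hypergeometric: C(28,1)×C(6,5)/C(34,6)
= 28×6/1344904 = 21/168113

P(X=1) = 21/168113 ≈ 0.01%


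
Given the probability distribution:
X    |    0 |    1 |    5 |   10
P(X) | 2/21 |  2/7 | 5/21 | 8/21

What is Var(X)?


E[X] = 37/7
E[X²] = 133/3
Var(X) = E[X²] - (E[X])² = 133/3 - 1369/49 = 2410/147

Var(X) = 2410/147 ≈ 16.3946


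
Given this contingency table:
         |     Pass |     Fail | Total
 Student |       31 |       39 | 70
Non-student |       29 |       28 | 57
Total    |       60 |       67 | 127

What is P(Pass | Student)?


P(Pass | Student) = 31/(31+39) = 31/70

P(Pass|Student) = 31/70 ≈ 44.29%


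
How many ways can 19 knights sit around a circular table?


Circular arrangements of 19 distinct objects: fix one position to break rotational symmetry.
(n-1)! = 18! = 6402373705728000

6402373705728000


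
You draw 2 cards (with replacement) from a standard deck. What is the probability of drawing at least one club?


P(not a club) = 39/52 = 3/4
P(none in 2 draws) = (3/4)^2 = 9/16
P(≥1 club) = 1 - 9/16 = 7/16

P = 7/16 ≈ 43.75%


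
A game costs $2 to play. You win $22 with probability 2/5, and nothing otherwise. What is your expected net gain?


E[gain] = (22-2)×2/5 + (-2)×3/5
= 8 - 6/5 = 34/5

Expected net gain = $34/5 ≈ $6.80


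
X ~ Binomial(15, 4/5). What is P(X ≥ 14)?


P(X ≥ 14) = Σ P(X=i) for i=14..15
P(X=14) = 805306368/6103515625
P(X=15) = 1073741824/30517578125
Sum = 5100273664/30517578125

P(X ≥ 14) = 5100273664/30517578125 ≈ 16.71%


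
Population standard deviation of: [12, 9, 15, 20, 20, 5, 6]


Mean = 87/7
  (12-87/7)²=9/49
  (9-87/7)²=576/49
  (15-87/7)²=324/49
  (20-87/7)²=2809/49
  (20-87/7)²=2809/49
  (5-87/7)²=2704/49
  (6-87/7)²=2025/49
Σ(x-μ)² = 1608/7
σ² = (1608/7)/7 = 1608/49

σ = √(1608/49) ≈ 5.7286


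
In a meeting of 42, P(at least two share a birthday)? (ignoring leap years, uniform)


P(all different) = Π(365-i)/365 for i=0..41
= 0.085970
P(match) = 1 - 0.085970 = 0.914030

P ≈ 0.9140 ≈ 91.40%


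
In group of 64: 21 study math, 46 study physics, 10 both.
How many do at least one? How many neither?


|A∪B| = 21+46-10 = 57
Neither = 64-57 = 7

At least one: 57; Neither: 7


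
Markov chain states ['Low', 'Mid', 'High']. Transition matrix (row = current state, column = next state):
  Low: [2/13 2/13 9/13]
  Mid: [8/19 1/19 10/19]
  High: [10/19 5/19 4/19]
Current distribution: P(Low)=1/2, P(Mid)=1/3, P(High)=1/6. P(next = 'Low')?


P(next=Low) = Σᵢ P(now=i)×P(i→Low)
= 1/2×2/13 + 1/3×8/19 + 1/6×10/19
= 1/13 + 8/57 + 5/57 = 226/741

P = 226/741 ≈ 0.3050


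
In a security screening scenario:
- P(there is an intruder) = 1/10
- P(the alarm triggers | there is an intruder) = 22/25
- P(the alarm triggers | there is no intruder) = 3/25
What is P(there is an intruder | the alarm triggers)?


Using Bayes' theorem:
P(A|B) = P(B|A)·P(A) / P(B)

P(the alarm triggers) = 22/25 × 1/10 + 3/25 × 9/10
= 11/125 + 27/250 = 49/250

P(there is an intruder|the alarm triggers) = (11/125) / (49/250) = 22/49

P(there is an intruder|the alarm triggers) = 22/49 ≈ 44.90%


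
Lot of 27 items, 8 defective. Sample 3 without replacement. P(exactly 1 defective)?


Hypergeometric: C(8,1)×C(19,2)/C(27,3)
= 8×171/2925 = 152/325

P(X=1) = 152/325 ≈ 46.77%


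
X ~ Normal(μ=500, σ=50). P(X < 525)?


z = (525-500)/50 = 0.5
P(Z < 0.5) = 0.6915

P(X < 525) ≈ 0.6915


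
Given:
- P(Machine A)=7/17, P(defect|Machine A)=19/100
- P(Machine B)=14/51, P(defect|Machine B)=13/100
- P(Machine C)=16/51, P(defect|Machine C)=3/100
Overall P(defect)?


P(B) = Σ P(B|Aᵢ)×P(Aᵢ)
  19/100×7/17 = 133/1700
  13/100×14/51 = 91/2550
  3/100×16/51 = 4/425
Sum = 37/300

P(defect) = 37/300 ≈ 12.33%


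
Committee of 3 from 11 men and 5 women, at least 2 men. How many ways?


Count by #men:
  2M,1W: C(11,2)×C(5,1)=275
  3M,0W: C(11,3)×C(5,0)=165
Total = 440

440


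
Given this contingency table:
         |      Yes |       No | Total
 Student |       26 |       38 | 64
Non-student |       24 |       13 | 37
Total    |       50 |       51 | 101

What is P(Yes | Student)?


P(Yes | Student) = 26/(26+38) = 26/64 = 13/32

P(Yes|Student) = 13/32 ≈ 40.62%


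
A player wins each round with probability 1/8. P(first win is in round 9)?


Geometric: P(X=9) = (1-p)^(k-1)×p = (7/8)^8×1/8 = 5764801/134217728

P(X=9) = 5764801/134217728 ≈ 4.30%


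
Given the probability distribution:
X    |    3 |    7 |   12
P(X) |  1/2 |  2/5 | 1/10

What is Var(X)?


E[X] = 11/2
E[X²] = 77/2
Var(X) = E[X²] - (E[X])² = 77/2 - 121/4 = 33/4

Var(X) = 33/4 ≈ 8.2500


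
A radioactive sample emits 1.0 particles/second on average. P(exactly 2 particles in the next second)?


Poisson(λ=1.0): P(X=2) = e^(-λ)×λ^k/k!
= e^(-1.0) × 1.0^2 / 2!
≈ 0.3678794412 × 1 / 2 ≈ 0.183940

P(X=2) ≈ 0.183940 ≈ 18.39%


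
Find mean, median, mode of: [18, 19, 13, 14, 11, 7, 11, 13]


Sorted: [7, 11, 11, 13, 13, 14, 18, 19]
Mean = 106/8 = 53/4
Median = 13
Freq: {18: 1, 19: 1, 13: 2, 14: 1, 11: 2, 7: 1}
Mode: [11, 13]

Mean=53/4, Median=13, Mode=[11, 13]


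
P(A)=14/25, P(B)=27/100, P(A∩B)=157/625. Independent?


P(A)×P(B) = 189/1250
P(A∩B) = 157/625
Not equal → NOT independent

No, not independent


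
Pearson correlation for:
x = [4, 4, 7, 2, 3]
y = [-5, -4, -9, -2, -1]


n=5, Σx=20, Σy=-21, Σxy=-106, Σx²=94, Σy²=127
r = (5×(-106) - 20×(-21))/√((5×94 - 20²)(5×127 - (-21)²))
= -110/√(70×194) = -110/√13580 ≈ -110/116.5333 ≈ -0.9439

r ≈ -0.9439


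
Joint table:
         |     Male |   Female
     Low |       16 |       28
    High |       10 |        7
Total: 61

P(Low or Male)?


P(Low∨Male) = P(Low) + P(Male) - P(Low∧Male)
= (44 + 26 - 16)/61 = 54/61

P = 54/61 ≈ 88.52%


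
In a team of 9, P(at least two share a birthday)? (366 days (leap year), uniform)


P(all different) = Π(366-i)/366 for i=0..8
= 0.905624
P(match) = 1 - 0.905624 = 0.094376

P ≈ 0.0944 ≈ 9.44%


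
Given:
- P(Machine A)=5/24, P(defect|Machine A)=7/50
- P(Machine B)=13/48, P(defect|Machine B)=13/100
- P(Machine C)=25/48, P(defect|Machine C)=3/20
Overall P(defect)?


P(B) = Σ P(B|Aᵢ)×P(Aᵢ)
  7/50×5/24 = 7/240
  13/100×13/48 = 169/4800
  3/20×25/48 = 5/64
Sum = 57/400

P(defect) = 57/400 ≈ 14.25%


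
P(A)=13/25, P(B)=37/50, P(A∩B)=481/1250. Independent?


P(A)×P(B) = 481/1250
P(A∩B) = 481/1250
Equal ✓ → Independent

Yes, independent


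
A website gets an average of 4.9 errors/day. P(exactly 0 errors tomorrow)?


Poisson(λ=4.9): P(X=0) = e^(-λ)×λ^k/k!
= e^(-4.9) × 4.9^0 / 0!
≈ 0.007446583071 × 1 / 1 ≈ 0.007447

P(X=0) ≈ 0.007447 ≈ 0.74%


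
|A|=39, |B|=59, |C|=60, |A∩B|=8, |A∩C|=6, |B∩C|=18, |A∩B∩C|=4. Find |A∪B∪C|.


|A∪B∪C| = 39+59+60-8-6-18+4 = 130

|A∪B∪C| = 130


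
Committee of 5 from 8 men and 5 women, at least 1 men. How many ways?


Count by #men:
  1M,4W: C(8,1)×C(5,4)=40
  2M,3W: C(8,2)×C(5,3)=280
  3M,2W: C(8,3)×C(5,2)=560
  4M,1W: C(8,4)×C(5,1)=350
  5M,0W: C(8,5)×C(5,0)=56
Total = 1286

1286


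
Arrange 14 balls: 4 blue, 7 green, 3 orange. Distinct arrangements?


14!/(4!×7!×3!) = 120120

120120


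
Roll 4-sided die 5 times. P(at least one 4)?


P(no 4)^5 = (3/4)^5 = 243/1024
P(≥1) = 1 - 243/1024 = 781/1024

P = 781/1024 ≈ 76.27%


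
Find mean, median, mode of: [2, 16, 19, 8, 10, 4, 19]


Sorted: [2, 4, 8, 10, 16, 19, 19]
Mean = 78/7
Median = 10
Freq: {2: 1, 16: 1, 19: 2, 8: 1, 10: 1, 4: 1}
Mode: [19]

Mean=78/7, Median=10, Mode=19


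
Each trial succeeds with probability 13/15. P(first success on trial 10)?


Geometric: P(X=10) = (1-p)^(k-1)×p = (2/15)^9×13/15 = 6656/576650390625

P(X=10) = 6656/576650390625 ≈ 0.00%


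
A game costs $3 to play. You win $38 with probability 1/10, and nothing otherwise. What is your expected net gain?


E[gain] = (38-3)×1/10 + (-3)×9/10
= 7/2 - 27/10 = 4/5

Expected net gain = $4/5 ≈ $0.80


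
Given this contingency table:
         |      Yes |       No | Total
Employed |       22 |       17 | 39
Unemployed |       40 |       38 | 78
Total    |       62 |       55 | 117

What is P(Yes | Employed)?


P(Yes | Employed) = 22/(22+17) = 22/39

P(Yes|Employed) = 22/39 ≈ 56.41%


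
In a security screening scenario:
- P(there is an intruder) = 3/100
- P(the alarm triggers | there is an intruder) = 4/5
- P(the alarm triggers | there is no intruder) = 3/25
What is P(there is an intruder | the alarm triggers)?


Using Bayes' theorem:
P(A|B) = P(B|A)·P(A) / P(B)

P(the alarm triggers) = 4/5 × 3/100 + 3/25 × 97/100
= 3/125 + 291/2500 = 351/2500

P(there is an intruder|the alarm triggers) = (3/125) / (351/2500) = 20/117

P(there is an intruder|the alarm triggers) = 20/117 ≈ 17.09%


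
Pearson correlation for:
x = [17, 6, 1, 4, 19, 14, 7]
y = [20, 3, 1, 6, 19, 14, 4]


n=7, Σx=68, Σy=67, Σxy=968, Σx²=948, Σy²=1019
r = (7×968 - 68×67)/√((7×948 - 68²)(7×1019 - 67²))
= 2220/√(2012×2644) = 2220/√5319728 ≈ 2220/2306.4536 ≈ 0.9625

r ≈ 0.9625


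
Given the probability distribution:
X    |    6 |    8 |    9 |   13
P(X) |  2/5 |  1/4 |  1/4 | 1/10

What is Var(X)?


E[X] = 159/20
E[X²] = 1351/20
Var(X) = E[X²] - (E[X])² = 1351/20 - 25281/400 = 1739/400

Var(X) = 1739/400 ≈ 4.3475


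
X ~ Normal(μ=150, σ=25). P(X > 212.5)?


z = (212.5-150)/25 = 2.5
P(X > 212.5) = 1 - P(Z ≤ 2.5) = 1 - 0.9938 = 0.0062

P(X > 212.5) ≈ 0.0062


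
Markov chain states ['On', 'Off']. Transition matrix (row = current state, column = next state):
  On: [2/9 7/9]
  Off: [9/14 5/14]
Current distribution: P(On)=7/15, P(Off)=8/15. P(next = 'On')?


P(next=On) = Σᵢ P(now=i)×P(i→On)
= 7/15×2/9 + 8/15×9/14
= 14/135 + 12/35 = 422/945

P = 422/945 ≈ 0.4466


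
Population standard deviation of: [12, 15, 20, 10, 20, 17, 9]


Mean = 103/7
  (12-103/7)²=361/49
  (15-103/7)²=4/49
  (20-103/7)²=1369/49
  (10-103/7)²=1089/49
  (20-103/7)²=1369/49
  (17-103/7)²=256/49
  (9-103/7)²=1600/49
Σ(x-μ)² = 864/7
σ² = (864/7)/7 = 864/49

σ = √(864/49) ≈ 4.1991


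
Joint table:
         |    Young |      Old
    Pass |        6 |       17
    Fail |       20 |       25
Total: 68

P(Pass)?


P(Pass) = (6+17)/68 = 23/68

P(Pass) = 23/68 ≈ 33.82%


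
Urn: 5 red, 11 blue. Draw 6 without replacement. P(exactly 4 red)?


Hypergeometric: C(5,4)×C(11,2)/C(16,6)
= 5×55/8008 = 25/728

P(X=4) = 25/728 ≈ 3.43%


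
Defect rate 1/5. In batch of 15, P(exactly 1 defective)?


Binomial: P(X=1) = C(15,1)×p^1×(1-p)^14
= 15 × 1/5 × 268435456/6103515625 = 805306368/6103515625

P(X=1) = 805306368/6103515625 ≈ 13.19%


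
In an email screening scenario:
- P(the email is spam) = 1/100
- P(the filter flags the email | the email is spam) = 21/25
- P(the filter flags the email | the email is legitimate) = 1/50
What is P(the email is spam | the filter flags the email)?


Using Bayes' theorem:
P(A|B) = P(B|A)·P(A) / P(B)

P(the filter flags the email) = 21/25 × 1/100 + 1/50 × 99/100
= 21/2500 + 99/5000 = 141/5000

P(the email is spam|the filter flags the email) = (21/2500) / (141/5000) = 14/47

P(the email is spam|the filter flags the email) = 14/47 ≈ 29.79%


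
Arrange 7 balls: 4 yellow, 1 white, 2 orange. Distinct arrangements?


7!/(4!×1!×2!) = 105

105


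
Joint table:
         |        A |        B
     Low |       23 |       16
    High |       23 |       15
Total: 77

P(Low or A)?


P(Low∨A) = P(Low) + P(A) - P(Low∧A)
= (39 + 46 - 23)/77 = 62/77

P = 62/77 ≈ 80.52%


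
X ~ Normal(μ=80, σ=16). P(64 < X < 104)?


z₁=(64-80)/16=-1.0, z₂=(104-80)/16=1.5
P = Φ(1.5) - Φ(-1.0) = 0.933193 - 0.158655 = 0.774538 ≈ 0.7745

P(64 < X < 104) ≈ 0.7745


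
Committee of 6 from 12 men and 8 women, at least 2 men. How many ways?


Count by #men:
  2M,4W: C(12,2)×C(8,4)=4620
  3M,3W: C(12,3)×C(8,3)=12320
  4M,2W: C(12,4)×C(8,2)=13860
  5M,1W: C(12,5)×C(8,1)=6336
  6M,0W: C(12,6)×C(8,0)=924
Total = 38060

38060


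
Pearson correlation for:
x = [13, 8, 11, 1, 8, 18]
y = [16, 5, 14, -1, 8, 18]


n=6, Σx=59, Σy=60, Σxy=789, Σx²=743, Σy²=866
r = (6×789 - 59×60)/√((6×743 - 59²)(6×866 - 60²))
= 1194/√(977×1596) = 1194/√1559292 ≈ 1194/1248.7161 ≈ 0.9562

r ≈ 0.9562


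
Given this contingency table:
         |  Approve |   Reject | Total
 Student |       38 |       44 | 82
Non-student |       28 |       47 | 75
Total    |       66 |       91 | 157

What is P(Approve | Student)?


P(Approve | Student) = 38/(38+44) = 38/82 = 19/41

P(Approve|Student) = 19/41 ≈ 46.34%


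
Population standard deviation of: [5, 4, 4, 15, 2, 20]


Mean = 50/6 = 25/3
  (5-25/3)²=100/9
  (4-25/3)²=169/9
  (4-25/3)²=169/9
  (15-25/3)²=400/9
  (2-25/3)²=361/9
  (20-25/3)²=1225/9
Σ(x-μ)² = 808/3
σ² = (808/3)/6 = 404/9

σ = √(404/9) ≈ 6.6999


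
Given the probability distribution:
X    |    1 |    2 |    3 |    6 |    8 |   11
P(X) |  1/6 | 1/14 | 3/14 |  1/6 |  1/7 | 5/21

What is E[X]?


E[X] = Σ x·P(X=x)
= (1)×(1/6) + (2)×(1/14) + (3)×(3/14) + (6)×(1/6) + (8)×(1/7) + (11)×(5/21)
= 40/7

E[X] = 40/7


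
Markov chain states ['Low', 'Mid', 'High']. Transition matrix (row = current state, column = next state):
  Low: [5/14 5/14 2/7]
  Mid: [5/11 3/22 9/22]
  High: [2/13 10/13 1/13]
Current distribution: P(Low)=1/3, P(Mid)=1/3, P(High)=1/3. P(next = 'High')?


P(next=High) = Σᵢ P(now=i)×P(i→High)
= 1/3×2/7 + 1/3×9/22 + 1/3×1/13
= 2/21 + 3/22 + 1/39 = 515/2002

P = 515/2002 ≈ 0.2572


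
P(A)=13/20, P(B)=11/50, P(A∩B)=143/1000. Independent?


P(A)×P(B) = 143/1000
P(A∩B) = 143/1000
Equal ✓ → Independent

Yes, independent


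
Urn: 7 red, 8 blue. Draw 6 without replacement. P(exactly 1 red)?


Hypergeometric: C(7,1)×C(8,5)/C(15,6)
= 7×56/5005 = 56/715

P(X=1) = 56/715 ≈ 7.83%


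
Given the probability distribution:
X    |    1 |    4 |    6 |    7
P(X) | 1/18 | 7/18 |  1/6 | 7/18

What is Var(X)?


E[X] = 16/3
E[X²] = 94/3
Var(X) = E[X²] - (E[X])² = 94/3 - 256/9 = 26/9

Var(X) = 26/9 ≈ 2.8889


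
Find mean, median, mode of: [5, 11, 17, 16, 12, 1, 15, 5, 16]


Sorted: [1, 5, 5, 11, 12, 15, 16, 16, 17]
Mean = 98/9
Median = 12
Freq: {5: 2, 11: 1, 17: 1, 16: 2, 12: 1, 1: 1, 15: 1}
Mode: [5, 16]

Mean=98/9, Median=12, Mode=[5, 16]


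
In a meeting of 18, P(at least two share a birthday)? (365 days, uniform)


P(all different) = Π(365-i)/365 for i=0..17
= 0.653089
P(match) = 1 - 0.653089 = 0.346911

P ≈ 0.3469 ≈ 34.69%


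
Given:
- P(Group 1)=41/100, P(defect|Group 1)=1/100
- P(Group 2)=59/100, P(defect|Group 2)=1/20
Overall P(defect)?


P(B) = Σ P(B|Aᵢ)×P(Aᵢ)
  1/100×41/100 = 41/10000
  1/20×59/100 = 59/2000
Sum = 21/625

P(defect) = 21/625 ≈ 3.36%


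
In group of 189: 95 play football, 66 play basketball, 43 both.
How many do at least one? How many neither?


|A∪B| = 95+66-43 = 118
Neither = 189-118 = 71

At least one: 118; Neither: 71


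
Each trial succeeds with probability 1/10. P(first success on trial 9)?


Geometric: P(X=9) = (1-p)^(k-1)×p = (9/10)^8×1/10 = 43046721/1000000000

P(X=9) = 43046721/1000000000 ≈ 4.30%


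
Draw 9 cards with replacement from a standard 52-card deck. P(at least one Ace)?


P(not a Ace) = 48/52 = 12/13
P(none in 9 draws) = (12/13)^9 = 5159780352/10604499373
P(≥1 Ace) = 1 - 5159780352/10604499373 = 5444719021/10604499373

P = 5444719021/10604499373 ≈ 51.34%


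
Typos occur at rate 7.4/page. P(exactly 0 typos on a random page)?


Poisson(λ=7.4): P(X=0) = e^(-λ)×λ^k/k!
= e^(-7.4) × 7.4^0 / 0!
≈ 0.0006112527611 × 1 / 1 ≈ 0.000611

P(X=0) ≈ 0.000611 ≈ 0.06%


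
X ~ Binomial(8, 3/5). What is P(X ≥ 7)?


P(X ≥ 7) = Σ P(X=i) for i=7..8
P(X=7) = 34992/390625
P(X=8) = 6561/390625
Sum = 41553/390625

P(X ≥ 7) = 41553/390625 ≈ 10.64%


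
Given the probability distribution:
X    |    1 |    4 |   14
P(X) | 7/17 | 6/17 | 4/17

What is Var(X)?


E[X] = 87/17
E[X²] = 887/17
Var(X) = E[X²] - (E[X])² = 887/17 - 7569/289 = 7510/289

Var(X) = 7510/289 ≈ 25.9862


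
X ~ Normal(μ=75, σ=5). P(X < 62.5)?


z = (62.5-75)/5 = -2.5
P(Z < -2.5) = 0.0062

P(X < 62.5) ≈ 0.0062


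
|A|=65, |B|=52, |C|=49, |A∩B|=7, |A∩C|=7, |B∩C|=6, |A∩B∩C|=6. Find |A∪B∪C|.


|A∪B∪C| = 65+52+49-7-7-6+6 = 152

|A∪B∪C| = 152


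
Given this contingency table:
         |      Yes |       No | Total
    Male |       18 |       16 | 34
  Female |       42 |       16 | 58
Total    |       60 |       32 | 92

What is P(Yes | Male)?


P(Yes | Male) = 18/(18+16) = 18/34 = 9/17

P(Yes|Male) = 9/17 ≈ 52.94%


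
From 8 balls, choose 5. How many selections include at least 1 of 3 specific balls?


Complement: C(8,5) - C(5,5) = 56 - 1 = 55

55


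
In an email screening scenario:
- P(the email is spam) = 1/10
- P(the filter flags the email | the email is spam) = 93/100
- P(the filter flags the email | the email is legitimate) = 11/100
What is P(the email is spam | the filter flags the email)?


Using Bayes' theorem:
P(A|B) = P(B|A)·P(A) / P(B)

P(the filter flags the email) = 93/100 × 1/10 + 11/100 × 9/10
= 93/1000 + 99/1000 = 24/125

P(the email is spam|the filter flags the email) = (93/1000) / (24/125) = 31/64

P(the email is spam|the filter flags the email) = 31/64 ≈ 48.44%


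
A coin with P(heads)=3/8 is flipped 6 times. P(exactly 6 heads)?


Binomial: P(X=6) = C(6,6)×p^6×(1-p)^0
= 1 × 729/262144 × 1 = 729/262144

P(X=6) = 729/262144 ≈ 0.28%


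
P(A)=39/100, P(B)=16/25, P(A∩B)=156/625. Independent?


P(A)×P(B) = 156/625
P(A∩B) = 156/625
Equal ✓ → Independent

Yes, independent


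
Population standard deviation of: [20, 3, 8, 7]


Mean = 38/4 = 19/2
  (20-19/2)²=441/4
  (3-19/2)²=169/4
  (8-19/2)²=9/4
  (7-19/2)²=25/4
Σ(x-μ)² = 161
σ² = 161/4

σ = √(161/4) ≈ 6.3443


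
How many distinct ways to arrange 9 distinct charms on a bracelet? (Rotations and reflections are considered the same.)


Free circular arrangements: rotations and reflections both identified.
(n-1)!/2 = 8!/2 = 40320/2 = 20160

20160


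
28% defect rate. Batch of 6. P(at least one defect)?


P(all good) = (18/25)^6 = 34012224/244140625
P(≥1 defect) = 210128401/244140625

P = 210128401/244140625 ≈ 86.07%


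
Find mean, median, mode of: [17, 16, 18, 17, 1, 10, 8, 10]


Sorted: [1, 8, 10, 10, 16, 17, 17, 18]
Mean = 97/8
Median = 13
Freq: {17: 2, 16: 1, 18: 1, 1: 1, 10: 2, 8: 1}
Mode: [10, 17]

Mean=97/8, Median=13, Mode=[10, 17]


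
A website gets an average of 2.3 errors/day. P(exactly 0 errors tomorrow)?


Poisson(λ=2.3): P(X=0) = e^(-λ)×λ^k/k!
= e^(-2.3) × 2.3^0 / 0!
≈ 0.1002588437 × 1 / 1 ≈ 0.100259

P(X=0) ≈ 0.100259 ≈ 10.03%


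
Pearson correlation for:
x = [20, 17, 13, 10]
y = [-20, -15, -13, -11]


n=4, Σx=60, Σy=-59, Σxy=-934, Σx²=958, Σy²=915
r = (4×(-934) - 60×(-59))/√((4×958 - 60²)(4×915 - (-59)²))
= -196/√(232×179) = -196/√41528 ≈ -196/203.7842 ≈ -0.9618

r ≈ -0.9618


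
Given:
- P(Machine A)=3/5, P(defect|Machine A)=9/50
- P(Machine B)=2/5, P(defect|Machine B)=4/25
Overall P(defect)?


P(B) = Σ P(B|Aᵢ)×P(Aᵢ)
  9/50×3/5 = 27/250
  4/25×2/5 = 8/125
Sum = 43/250

P(defect) = 43/250 ≈ 17.20%


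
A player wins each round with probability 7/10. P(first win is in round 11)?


Geometric: P(X=11) = (1-p)^(k-1)×p = (3/10)^10×7/10 = 413343/100000000000

P(X=11) = 413343/100000000000 ≈ 0.00%


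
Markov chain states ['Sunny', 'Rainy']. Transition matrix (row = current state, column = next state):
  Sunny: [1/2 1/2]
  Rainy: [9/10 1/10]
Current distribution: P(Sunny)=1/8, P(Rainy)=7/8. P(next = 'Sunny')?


P(next=Sunny) = Σᵢ P(now=i)×P(i→Sunny)
= 1/8×1/2 + 7/8×9/10
= 1/16 + 63/80 = 17/20

P = 17/20 ≈ 0.8500


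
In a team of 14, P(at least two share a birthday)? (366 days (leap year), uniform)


P(all different) = Π(366-i)/366 for i=0..13
= 0.777440
P(match) = 1 - 0.777440 = 0.222560

P ≈ 0.2226 ≈ 22.26%


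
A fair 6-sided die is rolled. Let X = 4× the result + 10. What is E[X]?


E[die] = (1+6)/2 = 7/2
E[X] = 4×7/2 + 10 = 24

E[X] = 24


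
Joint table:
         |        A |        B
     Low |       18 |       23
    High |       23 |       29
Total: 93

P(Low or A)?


P(Low∨A) = P(Low) + P(A) - P(Low∧A)
= (41 + 41 - 18)/93 = 64/93

P = 64/93 ≈ 68.82%


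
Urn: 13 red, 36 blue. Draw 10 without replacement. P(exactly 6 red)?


Hypergeometric: C(13,6)×C(36,4)/C(49,10)
= 1716×58905/8217822536 = 328185/26681242

P(X=6) = 328185/26681242 ≈ 1.23%


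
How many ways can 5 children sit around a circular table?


Circular arrangements of 5 distinct objects: fix one position to break rotational symmetry.
(n-1)! = 4! = 24

24


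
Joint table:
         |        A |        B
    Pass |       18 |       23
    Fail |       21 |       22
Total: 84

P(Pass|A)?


P(Pass|A) = 18/(18+21) = 18/39 = 6/13

P = 6/13 ≈ 46.15%


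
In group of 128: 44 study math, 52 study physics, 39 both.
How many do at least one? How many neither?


|A∪B| = 44+52-39 = 57
Neither = 128-57 = 71

At least one: 57; Neither: 71


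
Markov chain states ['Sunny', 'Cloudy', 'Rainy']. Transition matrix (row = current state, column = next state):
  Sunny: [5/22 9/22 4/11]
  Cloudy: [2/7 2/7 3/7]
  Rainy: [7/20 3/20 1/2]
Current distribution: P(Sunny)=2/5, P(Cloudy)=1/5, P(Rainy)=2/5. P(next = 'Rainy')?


P(next=Rainy) = Σᵢ P(now=i)×P(i→Rainy)
= 2/5×4/11 + 1/5×3/7 + 2/5×1/2
= 8/55 + 3/35 + 1/5 = 166/385

P = 166/385 ≈ 0.4312


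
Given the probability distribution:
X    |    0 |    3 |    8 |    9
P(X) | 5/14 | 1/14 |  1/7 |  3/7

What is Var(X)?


E[X] = 73/14
E[X²] = 89/2
Var(X) = E[X²] - (E[X])² = 89/2 - 5329/196 = 3393/196

Var(X) = 3393/196 ≈ 17.3112


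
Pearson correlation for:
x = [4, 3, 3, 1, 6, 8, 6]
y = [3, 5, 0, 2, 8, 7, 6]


n=7, Σx=31, Σy=31, Σxy=169, Σx²=171, Σy²=187
r = (7×169 - 31×31)/√((7×171 - 31²)(7×187 - 31²))
= 222/√(236×348) = 222/√82128 ≈ 222/286.5798 ≈ 0.7747

r ≈ 0.7747


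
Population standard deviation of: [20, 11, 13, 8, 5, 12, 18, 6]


Mean = 93/8
  (20-93/8)²=4489/64
  (11-93/8)²=25/64
  (13-93/8)²=121/64
  (8-93/8)²=841/64
  (5-93/8)²=2809/64
  (12-93/8)²=9/64
  (18-93/8)²=2601/64
  (6-93/8)²=2025/64
Σ(x-μ)² = 1615/8
σ² = (1615/8)/8 = 1615/64

σ = √(1615/64) ≈ 5.0234


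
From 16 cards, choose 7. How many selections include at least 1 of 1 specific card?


Complement: C(16,7) - C(15,7) = 11440 - 6435 = 5005

5005


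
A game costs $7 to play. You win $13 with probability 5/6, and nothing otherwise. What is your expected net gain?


E[gain] = (13-7)×5/6 + (-7)×1/6
= 5 - 7/6 = 23/6

Expected net gain = $23/6 ≈ $3.83


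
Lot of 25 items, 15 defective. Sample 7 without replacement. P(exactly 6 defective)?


Hypergeometric: C(15,6)×C(10,1)/C(25,7)
= 5005×10/480700 = 91/874

P(X=6) = 91/874 ≈ 10.41%


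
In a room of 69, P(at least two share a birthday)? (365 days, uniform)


P(all different) = Π(365-i)/365 for i=0..68
= 0.001036
P(match) = 1 - 0.001036 = 0.998964

P ≈ 0.9990 ≈ 99.90%


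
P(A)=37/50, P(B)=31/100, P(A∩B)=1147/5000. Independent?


P(A)×P(B) = 1147/5000
P(A∩B) = 1147/5000
Equal ✓ → Independent

Yes, independent


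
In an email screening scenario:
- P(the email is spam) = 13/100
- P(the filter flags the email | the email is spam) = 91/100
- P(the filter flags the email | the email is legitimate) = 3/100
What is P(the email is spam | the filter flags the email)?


Using Bayes' theorem:
P(A|B) = P(B|A)·P(A) / P(B)

P(the filter flags the email) = 91/100 × 13/100 + 3/100 × 87/100
= 1183/10000 + 261/10000 = 361/2500

P(the email is spam|the filter flags the email) = (1183/10000) / (361/2500) = 1183/1444

P(the email is spam|the filter flags the email) = 1183/1444 ≈ 81.93%


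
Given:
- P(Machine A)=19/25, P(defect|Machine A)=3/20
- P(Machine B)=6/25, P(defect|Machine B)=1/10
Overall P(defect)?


P(B) = Σ P(B|Aᵢ)×P(Aᵢ)
  3/20×19/25 = 57/500
  1/10×6/25 = 3/125
Sum = 69/500

P(defect) = 69/500 ≈ 13.80%


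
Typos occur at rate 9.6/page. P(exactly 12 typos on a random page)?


Poisson(λ=9.6): P(X=12) = e^(-λ)×λ^k/k!
= e^(-9.6) × 9.6^12 / 12!
≈ 6.772873649e-05 × 612709757330 / 479001600 ≈ 0.086634

P(X=12) ≈ 0.086634 ≈ 8.66%


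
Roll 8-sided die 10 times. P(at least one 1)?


P(no 1)^10 = (7/8)^10 = 282475249/1073741824
P(≥1) = 1 - 282475249/1073741824 = 791266575/1073741824

P = 791266575/1073741824 ≈ 73.69%


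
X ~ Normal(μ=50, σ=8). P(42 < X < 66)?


z₁=(42-50)/8=-1.0, z₂=(66-50)/8=2.0
P = Φ(2.0) - Φ(-1.0) = 0.977250 - 0.158655 = 0.818595 ≈ 0.8186

P(42 < X < 66) ≈ 0.8186


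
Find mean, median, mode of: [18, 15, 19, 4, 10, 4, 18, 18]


Sorted: [4, 4, 10, 15, 18, 18, 18, 19]
Mean = 106/8 = 53/4
Median = 33/2
Freq: {18: 3, 15: 1, 19: 1, 4: 2, 10: 1}
Mode: [18]

Mean=53/4, Median=33/2, Mode=18


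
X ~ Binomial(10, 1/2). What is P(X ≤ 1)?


P(X ≤ 1) = Σ P(X=i) for i=0..1
P(X=0) = 1/1024
P(X=1) = 5/512
Sum = 11/1024

P(X ≤ 1) = 11/1024 ≈ 1.07%


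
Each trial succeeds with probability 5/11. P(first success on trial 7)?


Geometric: P(X=7) = (1-p)^(k-1)×p = (6/11)^6×5/11 = 233280/19487171

P(X=7) = 233280/19487171 ≈ 1.20%


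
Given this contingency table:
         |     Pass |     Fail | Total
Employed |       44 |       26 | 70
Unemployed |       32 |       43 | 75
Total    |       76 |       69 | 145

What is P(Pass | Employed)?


P(Pass | Employed) = 44/(44+26) = 44/70 = 22/35

P(Pass|Employed) = 22/35 ≈ 62.86%


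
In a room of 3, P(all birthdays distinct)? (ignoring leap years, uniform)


P(all different) = Π(365-i)/365 for i=0..2
= (365/365)×(364/365)×...×(363/365)
= 0.991796

P ≈ 0.9918 ≈ 99.18%


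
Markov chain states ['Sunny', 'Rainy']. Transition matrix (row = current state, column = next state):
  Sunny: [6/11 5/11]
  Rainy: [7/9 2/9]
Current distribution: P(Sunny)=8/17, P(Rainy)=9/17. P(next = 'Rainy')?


P(next=Rainy) = Σᵢ P(now=i)×P(i→Rainy)
= 8/17×5/11 + 9/17×2/9
= 40/187 + 2/17 = 62/187

P = 62/187 ≈ 0.3316


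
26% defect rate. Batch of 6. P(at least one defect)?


P(all good) = (37/50)^6 = 2565726409/15625000000
P(≥1 defect) = 13059273591/15625000000

P = 13059273591/15625000000 ≈ 83.58%


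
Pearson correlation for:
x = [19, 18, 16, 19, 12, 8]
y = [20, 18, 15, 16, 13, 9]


n=6, Σx=92, Σy=91, Σxy=1476, Σx²=1510, Σy²=1455
r = (6×1476 - 92×91)/√((6×1510 - 92²)(6×1455 - 91²))
= 484/√(596×449) = 484/√267604 ≈ 484/517.3046 ≈ 0.9356

r ≈ 0.9356


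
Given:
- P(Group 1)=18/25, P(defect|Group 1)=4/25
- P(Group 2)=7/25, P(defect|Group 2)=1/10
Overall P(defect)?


P(B) = Σ P(B|Aᵢ)×P(Aᵢ)
  4/25×18/25 = 72/625
  1/10×7/25 = 7/250
Sum = 179/1250

P(defect) = 179/1250 ≈ 14.32%


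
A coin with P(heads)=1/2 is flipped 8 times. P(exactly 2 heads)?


Binomial: P(X=2) = C(8,2)×p^2×(1-p)^6
= 28 × 1/4 × 1/64 = 7/64

P(X=2) = 7/64 ≈ 10.94%


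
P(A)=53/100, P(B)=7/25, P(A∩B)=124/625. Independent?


P(A)×P(B) = 371/2500
P(A∩B) = 124/625
Not equal → NOT independent

No, not independent


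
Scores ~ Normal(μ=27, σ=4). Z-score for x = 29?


z = (x - μ)/σ = (29 - 27)/4 = 0.5

z = 0.5


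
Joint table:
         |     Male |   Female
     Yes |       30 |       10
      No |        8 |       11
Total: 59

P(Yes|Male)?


P(Yes|Male) = 30/(30+8) = 30/38 = 15/19

P = 15/19 ≈ 78.95%


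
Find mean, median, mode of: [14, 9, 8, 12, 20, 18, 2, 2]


Sorted: [2, 2, 8, 9, 12, 14, 18, 20]
Mean = 85/8
Median = 21/2
Freq: {14: 1, 9: 1, 8: 1, 12: 1, 20: 1, 18: 1, 2: 2}
Mode: [2]

Mean=85/8, Median=21/2, Mode=2


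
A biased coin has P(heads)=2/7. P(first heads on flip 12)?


Geometric: P(X=12) = (1-p)^(k-1)×p = (5/7)^11×2/7 = 97656250/13841287201

P(X=12) = 97656250/13841287201 ≈ 0.71%


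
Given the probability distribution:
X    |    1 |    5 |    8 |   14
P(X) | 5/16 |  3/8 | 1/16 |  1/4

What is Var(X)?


E[X] = 99/16
E[X²] = 1003/16
Var(X) = E[X²] - (E[X])² = 1003/16 - 9801/256 = 6247/256

Var(X) = 6247/256 ≈ 24.4023


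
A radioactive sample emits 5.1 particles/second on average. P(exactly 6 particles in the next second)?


Poisson(λ=5.1): P(X=6) = e^(-λ)×λ^k/k!
= e^(-5.1) × 5.1^6 / 6!
≈ 0.006096746566 × 17596.287801 / 720 ≈ 0.149000

P(X=6) ≈ 0.149000 ≈ 14.90%


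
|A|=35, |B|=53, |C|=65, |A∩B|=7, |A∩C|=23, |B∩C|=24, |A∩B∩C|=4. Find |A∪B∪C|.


|A∪B∪C| = 35+53+65-7-23-24+4 = 103

|A∪B∪C| = 103


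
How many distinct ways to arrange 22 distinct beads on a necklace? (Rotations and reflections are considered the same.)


Free circular arrangements: rotations and reflections both identified.
(n-1)!/2 = 21!/2 = 51090942171709440000/2 = 25545471085854720000

25545471085854720000


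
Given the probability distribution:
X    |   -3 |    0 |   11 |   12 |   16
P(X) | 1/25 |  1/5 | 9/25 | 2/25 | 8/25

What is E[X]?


E[X] = Σ x·P(X=x)
= (-3)×(1/25) + (0)×(1/5) + (11)×(9/25) + (12)×(2/25) + (16)×(8/25)
= 248/25

E[X] = 248/25


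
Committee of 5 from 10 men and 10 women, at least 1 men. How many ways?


Count by #men:
  1M,4W: C(10,1)×C(10,4)=2100
  2M,3W: C(10,2)×C(10,3)=5400
  3M,2W: C(10,3)×C(10,2)=5400
  4M,1W: C(10,4)×C(10,1)=2100
  5M,0W: C(10,5)×C(10,0)=252
Total = 15252

15252


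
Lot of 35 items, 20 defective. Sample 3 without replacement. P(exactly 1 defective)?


Hypergeometric: C(20,1)×C(15,2)/C(35,3)
= 20×105/6545 = 60/187

P(X=1) = 60/187 ≈ 32.09%


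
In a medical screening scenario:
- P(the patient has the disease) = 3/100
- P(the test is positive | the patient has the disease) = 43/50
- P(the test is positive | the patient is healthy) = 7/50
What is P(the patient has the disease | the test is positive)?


Using Bayes' theorem:
P(A|B) = P(B|A)·P(A) / P(B)

P(the test is positive) = 43/50 × 3/100 + 7/50 × 97/100
= 129/5000 + 679/5000 = 101/625

P(the patient has the disease|the test is positive) = (129/5000) / (101/625) = 129/808

P(the patient has the disease|the test is positive) = 129/808 ≈ 15.97%


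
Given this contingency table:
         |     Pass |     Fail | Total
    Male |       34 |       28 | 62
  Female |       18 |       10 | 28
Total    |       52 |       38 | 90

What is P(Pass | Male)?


P(Pass | Male) = 34/(34+28) = 34/62 = 17/31

P(Pass|Male) = 17/31 ≈ 54.84%


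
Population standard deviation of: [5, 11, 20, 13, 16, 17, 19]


Mean = 101/7
  (5-101/7)²=4356/49
  (11-101/7)²=576/49
  (20-101/7)²=1521/49
  (13-101/7)²=100/49
  (16-101/7)²=121/49
  (17-101/7)²=324/49
  (19-101/7)²=1024/49
Σ(x-μ)² = 1146/7
σ² = (1146/7)/7 = 1146/49

σ = √(1146/49) ≈ 4.8361


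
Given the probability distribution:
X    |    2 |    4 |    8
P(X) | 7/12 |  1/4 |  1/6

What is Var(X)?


E[X] = 7/2
E[X²] = 17
Var(X) = E[X²] - (E[X])² = 17 - 49/4 = 19/4

Var(X) = 19/4 ≈ 4.7500


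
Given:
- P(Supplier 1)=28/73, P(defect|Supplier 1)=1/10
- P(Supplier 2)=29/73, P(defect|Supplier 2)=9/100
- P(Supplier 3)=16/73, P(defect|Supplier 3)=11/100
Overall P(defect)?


P(B) = Σ P(B|Aᵢ)×P(Aᵢ)
  1/10×28/73 = 14/365
  9/100×29/73 = 261/7300
  11/100×16/73 = 44/1825
Sum = 717/7300

P(defect) = 717/7300 ≈ 9.82%


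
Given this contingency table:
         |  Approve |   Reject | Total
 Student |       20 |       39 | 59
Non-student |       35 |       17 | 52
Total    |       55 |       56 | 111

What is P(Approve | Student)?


P(Approve | Student) = 20/(20+39) = 20/59

P(Approve|Student) = 20/59 ≈ 33.90%


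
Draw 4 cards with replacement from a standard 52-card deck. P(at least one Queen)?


P(not a Queen) = 48/52 = 12/13
P(none in 4 draws) = (12/13)^4 = 20736/28561
P(≥1 Queen) = 1 - 20736/28561 = 7825/28561

P = 7825/28561 ≈ 27.40%


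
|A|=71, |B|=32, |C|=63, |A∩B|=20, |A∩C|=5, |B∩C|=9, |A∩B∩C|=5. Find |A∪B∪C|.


|A∪B∪C| = 71+32+63-20-5-9+5 = 137

|A∪B∪C| = 137


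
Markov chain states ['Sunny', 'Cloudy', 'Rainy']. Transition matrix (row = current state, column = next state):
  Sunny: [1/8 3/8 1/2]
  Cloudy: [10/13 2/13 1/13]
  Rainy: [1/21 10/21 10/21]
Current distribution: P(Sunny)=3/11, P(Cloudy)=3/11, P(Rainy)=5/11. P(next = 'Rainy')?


P(next=Rainy) = Σᵢ P(now=i)×P(i→Rainy)
= 3/11×1/2 + 3/11×1/13 + 5/11×10/21
= 3/22 + 3/143 + 50/231 = 2245/6006

P = 2245/6006 ≈ 0.3738


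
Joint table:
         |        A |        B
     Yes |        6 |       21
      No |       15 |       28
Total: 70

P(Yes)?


P(Yes) = (6+21)/70 = 27/70

P(Yes) = 27/70 ≈ 38.57%


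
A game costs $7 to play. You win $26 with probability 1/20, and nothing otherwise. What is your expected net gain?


E[gain] = (26-7)×1/20 + (-7)×19/20
= 19/20 - 133/20 = -57/10

Expected net gain = $-57/10 ≈ $-5.70


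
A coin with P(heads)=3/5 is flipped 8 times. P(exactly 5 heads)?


Binomial: P(X=5) = C(8,5)×p^5×(1-p)^3
= 56 × 243/3125 × 8/125 = 108864/390625

P(X=5) = 108864/390625 ≈ 27.87%


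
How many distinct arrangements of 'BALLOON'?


Letters: 7, freq: {'B': 1, 'A': 1, 'L': 2, 'O': 2, 'N': 1}
7!/(1!×1!×2!×2!×1!) = 5040/4 = 1260

1260


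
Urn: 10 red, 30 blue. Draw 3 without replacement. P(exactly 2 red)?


Hypergeometric: C(10,2)×C(30,1)/C(40,3)
= 45×30/9880 = 135/988

P(X=2) = 135/988 ≈ 13.66%


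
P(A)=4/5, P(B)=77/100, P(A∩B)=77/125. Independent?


P(A)×P(B) = 77/125
P(A∩B) = 77/125
Equal ✓ → Independent

Yes, independent


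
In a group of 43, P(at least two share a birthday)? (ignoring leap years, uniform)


P(all different) = Π(365-i)/365 for i=0..42
= 0.076077
P(match) = 1 - 0.076077 = 0.923923

P ≈ 0.9239 ≈ 92.39%


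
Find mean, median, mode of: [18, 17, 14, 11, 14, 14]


Sorted: [11, 14, 14, 14, 17, 18]
Mean = 88/6 = 44/3
Median = 14
Freq: {18: 1, 17: 1, 14: 3, 11: 1}
Mode: [14]

Mean=44/3, Median=14, Mode=14


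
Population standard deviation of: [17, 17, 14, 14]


Mean = 62/4 = 31/2
  (17-31/2)²=9/4
  (17-31/2)²=9/4
  (14-31/2)²=9/4
  (14-31/2)²=9/4
Σ(x-μ)² = 9
σ² = 9/4

σ = √(9/4) ≈ 1.5000


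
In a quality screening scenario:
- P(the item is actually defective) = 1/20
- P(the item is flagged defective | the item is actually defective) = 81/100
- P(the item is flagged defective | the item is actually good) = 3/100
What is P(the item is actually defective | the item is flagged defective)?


Using Bayes' theorem:
P(A|B) = P(B|A)·P(A) / P(B)

P(the item is flagged defective) = 81/100 × 1/20 + 3/100 × 19/20
= 81/2000 + 57/2000 = 69/1000

P(the item is actually defective|the item is flagged defective) = (81/2000) / (69/1000) = 27/46

P(the item is actually defective|the item is flagged defective) = 27/46 ≈ 58.70%


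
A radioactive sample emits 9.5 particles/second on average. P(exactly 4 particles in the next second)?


Poisson(λ=9.5): P(X=4) = e^(-λ)×λ^k/k!
= e^(-9.5) × 9.5^4 / 4!
≈ 7.485182989e-05 × 8145.0625 / 24 ≈ 0.025403

P(X=4) ≈ 0.025403 ≈ 2.54%


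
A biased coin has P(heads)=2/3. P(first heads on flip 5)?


Geometric: P(X=5) = (1-p)^(k-1)×p = (1/3)^4×2/3 = 2/243

P(X=5) = 2/243 ≈ 0.82%


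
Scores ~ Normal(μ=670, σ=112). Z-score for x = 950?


z = (x - μ)/σ = (950 - 670)/112 = 2.5

z = 2.5


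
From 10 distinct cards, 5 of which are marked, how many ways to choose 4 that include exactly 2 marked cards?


Choose 2 of the 5 marked cards and 2 of the other 5 cards:
C(5,2)×C(5,2) = 10×10 = 100

100


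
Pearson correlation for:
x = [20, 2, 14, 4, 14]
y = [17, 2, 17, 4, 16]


n=5, Σx=54, Σy=56, Σxy=822, Σx²=812, Σy²=854
r = (5×822 - 54×56)/√((5×812 - 54²)(5×854 - 56²))
= 1086/√(1144×1134) = 1086/√1297296 ≈ 1086/1138.9890 ≈ 0.9535

r ≈ 0.9535


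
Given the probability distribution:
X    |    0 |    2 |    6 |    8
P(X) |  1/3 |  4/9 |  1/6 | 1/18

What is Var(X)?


E[X] = 7/3
E[X²] = 34/3
Var(X) = E[X²] - (E[X])² = 34/3 - 49/9 = 53/9

Var(X) = 53/9 ≈ 5.8889


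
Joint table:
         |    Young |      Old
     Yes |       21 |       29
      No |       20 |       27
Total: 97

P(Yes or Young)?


P(Yes∨Young) = P(Yes) + P(Young) - P(Yes∧Young)
= (50 + 41 - 21)/97 = 70/97

P = 70/97 ≈ 72.16%


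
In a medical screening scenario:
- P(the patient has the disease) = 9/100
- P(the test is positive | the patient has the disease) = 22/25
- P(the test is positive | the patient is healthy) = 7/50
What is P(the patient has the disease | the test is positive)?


Using Bayes' theorem:
P(A|B) = P(B|A)·P(A) / P(B)

P(the test is positive) = 22/25 × 9/100 + 7/50 × 91/100
= 99/1250 + 637/5000 = 1033/5000

P(the patient has the disease|the test is positive) = (99/1250) / (1033/5000) = 396/1033

P(the patient has the disease|the test is positive) = 396/1033 ≈ 38.33%


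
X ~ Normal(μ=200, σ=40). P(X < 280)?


z = (280-200)/40 = 2.0
P(Z < 2.0) = 0.9772

P(X < 280) ≈ 0.9772


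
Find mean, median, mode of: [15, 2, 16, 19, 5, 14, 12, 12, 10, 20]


Sorted: [2, 5, 10, 12, 12, 14, 15, 16, 19, 20]
Mean = 125/10 = 25/2
Median = 13
Freq: {15: 1, 2: 1, 16: 1, 19: 1, 5: 1, 14: 1, 12: 2, 10: 1, 20: 1}
Mode: [12]

Mean=25/2, Median=13, Mode=12


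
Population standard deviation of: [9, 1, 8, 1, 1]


Mean = 20/5 = 4
  (9-4)²=25
  (1-4)²=9
  (8-4)²=16
  (1-4)²=9
  (1-4)²=9
Σ(x-μ)² = 68
σ² = 68/5

σ = √(68/5) ≈ 3.6878


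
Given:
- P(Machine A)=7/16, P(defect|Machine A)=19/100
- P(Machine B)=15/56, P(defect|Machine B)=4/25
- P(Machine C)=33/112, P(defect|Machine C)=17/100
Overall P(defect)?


P(B) = Σ P(B|Aᵢ)×P(Aᵢ)
  19/100×7/16 = 133/1600
  4/25×15/56 = 3/70
  17/100×33/112 = 561/11200
Sum = 493/2800

P(defect) = 493/2800 ≈ 17.61%


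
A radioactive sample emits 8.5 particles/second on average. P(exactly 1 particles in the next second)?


Poisson(λ=8.5): P(X=1) = e^(-λ)×λ^k/k!
= e^(-8.5) × 8.5^1 / 1!
≈ 0.000203468369 × 8.5 / 1 ≈ 0.001729

P(X=1) ≈ 0.001729 ≈ 0.17%


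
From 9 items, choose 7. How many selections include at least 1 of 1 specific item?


Complement: C(9,7) - C(8,7) = 36 - 8 = 28

28
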